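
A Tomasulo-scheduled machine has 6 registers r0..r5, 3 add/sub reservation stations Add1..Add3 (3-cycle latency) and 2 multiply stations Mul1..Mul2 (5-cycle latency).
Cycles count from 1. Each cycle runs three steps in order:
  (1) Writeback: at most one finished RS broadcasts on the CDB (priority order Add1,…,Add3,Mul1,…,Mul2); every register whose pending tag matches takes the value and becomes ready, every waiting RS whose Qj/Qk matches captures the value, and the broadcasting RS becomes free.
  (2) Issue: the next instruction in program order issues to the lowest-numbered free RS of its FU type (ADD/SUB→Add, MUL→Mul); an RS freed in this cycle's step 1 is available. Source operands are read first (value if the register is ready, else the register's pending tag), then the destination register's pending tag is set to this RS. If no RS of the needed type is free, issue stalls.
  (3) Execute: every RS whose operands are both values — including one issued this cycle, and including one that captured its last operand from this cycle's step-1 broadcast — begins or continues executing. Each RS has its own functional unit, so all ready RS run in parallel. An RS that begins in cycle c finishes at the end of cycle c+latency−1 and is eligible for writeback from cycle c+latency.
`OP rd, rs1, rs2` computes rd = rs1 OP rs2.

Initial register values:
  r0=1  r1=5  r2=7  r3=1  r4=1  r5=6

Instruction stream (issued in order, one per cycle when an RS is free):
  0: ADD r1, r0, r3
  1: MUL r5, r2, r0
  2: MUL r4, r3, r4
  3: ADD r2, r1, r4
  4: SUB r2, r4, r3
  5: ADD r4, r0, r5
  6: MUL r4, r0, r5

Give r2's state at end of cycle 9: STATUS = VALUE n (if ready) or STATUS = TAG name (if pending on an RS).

STATUS = TAG Add2

cycle 1: issue ADD r1<-Add1 // r0:1,r1:Add1,r2:7,r3:1,r4:1,r5:6
cycle 2: issue MUL r5<-Mul1 // r0:1,r1:Add1,r2:7,r3:1,r4:1,r5:Mul1
cycle 3: issue MUL r4<-Mul2 // r0:1,r1:Add1,r2:7,r3:1,r4:Mul2,r5:Mul1
cycle 4: CDB Add1=2; issue ADD r2<-Add1 // r0:1,r1:2,r2:Add1,r3:1,r4:Mul2,r5:Mul1
cycle 5: issue SUB r2<-Add2 // r0:1,r1:2,r2:Add2,r3:1,r4:Mul2,r5:Mul1
cycle 6: issue ADD r4<-Add3 // r0:1,r1:2,r2:Add2,r3:1,r4:Add3,r5:Mul1
cycle 7: CDB Mul1=7; issue MUL r4<-Mul1 // r0:1,r1:2,r2:Add2,r3:1,r4:Mul1,r5:7
cycle 8: CDB Mul2=1 // r0:1,r1:2,r2:Add2,r3:1,r4:Mul1,r5:7
cycle 9: - // r0:1,r1:2,r2:Add2,r3:1,r4:Mul1,r5:7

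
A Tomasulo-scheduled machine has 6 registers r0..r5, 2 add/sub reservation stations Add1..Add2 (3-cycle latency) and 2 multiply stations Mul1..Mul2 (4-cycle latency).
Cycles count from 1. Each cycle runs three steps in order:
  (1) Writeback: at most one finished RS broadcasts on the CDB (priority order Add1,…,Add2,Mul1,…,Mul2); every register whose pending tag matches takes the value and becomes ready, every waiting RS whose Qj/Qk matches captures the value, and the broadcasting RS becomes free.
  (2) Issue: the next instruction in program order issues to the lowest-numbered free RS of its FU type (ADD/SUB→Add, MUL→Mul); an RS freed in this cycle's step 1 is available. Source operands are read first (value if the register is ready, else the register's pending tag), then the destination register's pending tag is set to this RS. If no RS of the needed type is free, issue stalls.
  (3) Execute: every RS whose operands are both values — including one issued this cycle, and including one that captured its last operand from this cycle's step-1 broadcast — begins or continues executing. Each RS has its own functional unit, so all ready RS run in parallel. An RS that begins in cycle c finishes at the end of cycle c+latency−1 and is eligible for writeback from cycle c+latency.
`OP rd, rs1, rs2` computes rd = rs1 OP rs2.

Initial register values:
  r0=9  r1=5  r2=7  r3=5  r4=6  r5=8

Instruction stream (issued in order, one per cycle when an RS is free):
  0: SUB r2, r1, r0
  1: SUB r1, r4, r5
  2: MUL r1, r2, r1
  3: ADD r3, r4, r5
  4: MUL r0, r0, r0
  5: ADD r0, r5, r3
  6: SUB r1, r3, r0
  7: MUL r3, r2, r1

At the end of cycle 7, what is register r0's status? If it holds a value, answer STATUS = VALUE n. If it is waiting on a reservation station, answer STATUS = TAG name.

STATUS = TAG Add2

  c1: issue SUB r2<-Add1  regs: r0:9,r1:5,r2:Add1,r3:5,r4:6,r5:8
  c2: issue SUB r1<-Add2  regs: r0:9,r1:Add2,r2:Add1,r3:5,r4:6,r5:8
  c3: issue MUL r1<-Mul1  regs: r0:9,r1:Mul1,r2:Add1,r3:5,r4:6,r5:8
  c4: CDB Add1=-4; issue ADD r3<-Add1  regs: r0:9,r1:Mul1,r2:-4,r3:Add1,r4:6,r5:8
  c5: CDB Add2=-2; issue MUL r0<-Mul2  regs: r0:Mul2,r1:Mul1,r2:-4,r3:Add1,r4:6,r5:8
  c6: issue ADD r0<-Add2  regs: r0:Add2,r1:Mul1,r2:-4,r3:Add1,r4:6,r5:8
  c7: CDB Add1=14; issue SUB r1<-Add1  regs: r0:Add2,r1:Add1,r2:-4,r3:14,r4:6,r5:8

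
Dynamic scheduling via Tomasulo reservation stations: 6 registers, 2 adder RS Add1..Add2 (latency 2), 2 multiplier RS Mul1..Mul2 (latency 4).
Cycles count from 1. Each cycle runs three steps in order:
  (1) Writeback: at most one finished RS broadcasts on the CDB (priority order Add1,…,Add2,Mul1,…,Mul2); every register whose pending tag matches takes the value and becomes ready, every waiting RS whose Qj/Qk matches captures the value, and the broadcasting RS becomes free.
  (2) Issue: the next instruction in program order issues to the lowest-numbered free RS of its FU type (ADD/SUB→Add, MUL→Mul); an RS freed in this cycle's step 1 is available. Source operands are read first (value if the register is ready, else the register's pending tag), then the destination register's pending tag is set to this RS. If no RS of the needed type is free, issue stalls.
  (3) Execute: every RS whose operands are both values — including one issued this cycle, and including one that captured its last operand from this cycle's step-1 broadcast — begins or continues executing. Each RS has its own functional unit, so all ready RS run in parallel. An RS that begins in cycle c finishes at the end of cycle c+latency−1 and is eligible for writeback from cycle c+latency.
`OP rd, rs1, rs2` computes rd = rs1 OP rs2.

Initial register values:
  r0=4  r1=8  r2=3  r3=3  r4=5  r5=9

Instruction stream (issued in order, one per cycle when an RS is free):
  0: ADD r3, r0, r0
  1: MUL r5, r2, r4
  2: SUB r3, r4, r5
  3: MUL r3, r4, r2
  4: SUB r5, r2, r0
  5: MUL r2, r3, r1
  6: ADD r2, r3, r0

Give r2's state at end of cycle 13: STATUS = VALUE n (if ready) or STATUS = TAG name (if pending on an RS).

STATUS = VALUE 19

  c1: issue ADD r3<-Add1  regs: r0:4,r1:8,r2:3,r3:Add1,r4:5,r5:9
  c2: issue MUL r5<-Mul1  regs: r0:4,r1:8,r2:3,r3:Add1,r4:5,r5:Mul1
  c3: CDB Add1=8; issue SUB r3<-Add1  regs: r0:4,r1:8,r2:3,r3:Add1,r4:5,r5:Mul1
  c4: issue MUL r3<-Mul2  regs: r0:4,r1:8,r2:3,r3:Mul2,r4:5,r5:Mul1
  c5: issue SUB r5<-Add2  regs: r0:4,r1:8,r2:3,r3:Mul2,r4:5,r5:Add2
  c6: CDB Mul1=15; issue MUL r2<-Mul1  regs: r0:4,r1:8,r2:Mul1,r3:Mul2,r4:5,r5:Add2
  c7: CDB Add2=-1; issue ADD r2<-Add2  regs: r0:4,r1:8,r2:Add2,r3:Mul2,r4:5,r5:-1
  c8: CDB Add1=-10  regs: r0:4,r1:8,r2:Add2,r3:Mul2,r4:5,r5:-1
  c9: CDB Mul2=15  regs: r0:4,r1:8,r2:Add2,r3:15,r4:5,r5:-1
  c10: -  regs: r0:4,r1:8,r2:Add2,r3:15,r4:5,r5:-1
  c11: CDB Add2=19  regs: r0:4,r1:8,r2:19,r3:15,r4:5,r5:-1
  c12: -  regs: r0:4,r1:8,r2:19,r3:15,r4:5,r5:-1
  c13: CDB Mul1=120  regs: r0:4,r1:8,r2:19,r3:15,r4:5,r5:-1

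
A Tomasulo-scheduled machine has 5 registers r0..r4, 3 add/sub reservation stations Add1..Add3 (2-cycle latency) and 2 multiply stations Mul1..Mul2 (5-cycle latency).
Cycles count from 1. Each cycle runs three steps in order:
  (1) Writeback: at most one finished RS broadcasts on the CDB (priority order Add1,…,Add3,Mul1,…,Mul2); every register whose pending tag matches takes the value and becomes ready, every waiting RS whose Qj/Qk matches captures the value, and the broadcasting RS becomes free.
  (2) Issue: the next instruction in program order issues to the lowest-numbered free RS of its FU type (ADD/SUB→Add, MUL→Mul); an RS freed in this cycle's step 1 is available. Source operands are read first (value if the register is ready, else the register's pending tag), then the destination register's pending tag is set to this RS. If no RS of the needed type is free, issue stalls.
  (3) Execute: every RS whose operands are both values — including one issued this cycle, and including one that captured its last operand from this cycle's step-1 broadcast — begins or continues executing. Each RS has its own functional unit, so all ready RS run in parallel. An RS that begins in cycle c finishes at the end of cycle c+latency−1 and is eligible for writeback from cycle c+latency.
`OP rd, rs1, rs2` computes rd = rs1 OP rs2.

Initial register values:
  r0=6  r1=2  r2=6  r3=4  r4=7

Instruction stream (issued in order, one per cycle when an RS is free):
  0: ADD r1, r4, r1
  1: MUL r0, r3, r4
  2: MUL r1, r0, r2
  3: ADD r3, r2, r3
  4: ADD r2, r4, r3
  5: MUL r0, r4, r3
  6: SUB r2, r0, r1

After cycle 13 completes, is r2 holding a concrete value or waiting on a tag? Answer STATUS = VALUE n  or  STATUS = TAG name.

  c1: issue ADD r1<-Add1  regs: r0:6,r1:Add1,r2:6,r3:4,r4:7
  c2: issue MUL r0<-Mul1  regs: r0:Mul1,r1:Add1,r2:6,r3:4,r4:7
  c3: CDB Add1=9; issue MUL r1<-Mul2  regs: r0:Mul1,r1:Mul2,r2:6,r3:4,r4:7
  c4: issue ADD r3<-Add1  regs: r0:Mul1,r1:Mul2,r2:6,r3:Add1,r4:7
  c5: issue ADD r2<-Add2  regs: r0:Mul1,r1:Mul2,r2:Add2,r3:Add1,r4:7
  c6: CDB Add1=10; stall  regs: r0:Mul1,r1:Mul2,r2:Add2,r3:10,r4:7
  c7: CDB Mul1=28; issue MUL r0<-Mul1  regs: r0:Mul1,r1:Mul2,r2:Add2,r3:10,r4:7
  c8: CDB Add2=17; issue SUB r2<-Add1  regs: r0:Mul1,r1:Mul2,r2:Add1,r3:10,r4:7
  c9: -  regs: r0:Mul1,r1:Mul2,r2:Add1,r3:10,r4:7
  c10: -  regs: r0:Mul1,r1:Mul2,r2:Add1,r3:10,r4:7
  c11: -  regs: r0:Mul1,r1:Mul2,r2:Add1,r3:10,r4:7
  c12: CDB Mul1=70  regs: r0:70,r1:Mul2,r2:Add1,r3:10,r4:7
  c13: CDB Mul2=168  regs: r0:70,r1:168,r2:Add1,r3:10,r4:7

STATUS = TAG Add1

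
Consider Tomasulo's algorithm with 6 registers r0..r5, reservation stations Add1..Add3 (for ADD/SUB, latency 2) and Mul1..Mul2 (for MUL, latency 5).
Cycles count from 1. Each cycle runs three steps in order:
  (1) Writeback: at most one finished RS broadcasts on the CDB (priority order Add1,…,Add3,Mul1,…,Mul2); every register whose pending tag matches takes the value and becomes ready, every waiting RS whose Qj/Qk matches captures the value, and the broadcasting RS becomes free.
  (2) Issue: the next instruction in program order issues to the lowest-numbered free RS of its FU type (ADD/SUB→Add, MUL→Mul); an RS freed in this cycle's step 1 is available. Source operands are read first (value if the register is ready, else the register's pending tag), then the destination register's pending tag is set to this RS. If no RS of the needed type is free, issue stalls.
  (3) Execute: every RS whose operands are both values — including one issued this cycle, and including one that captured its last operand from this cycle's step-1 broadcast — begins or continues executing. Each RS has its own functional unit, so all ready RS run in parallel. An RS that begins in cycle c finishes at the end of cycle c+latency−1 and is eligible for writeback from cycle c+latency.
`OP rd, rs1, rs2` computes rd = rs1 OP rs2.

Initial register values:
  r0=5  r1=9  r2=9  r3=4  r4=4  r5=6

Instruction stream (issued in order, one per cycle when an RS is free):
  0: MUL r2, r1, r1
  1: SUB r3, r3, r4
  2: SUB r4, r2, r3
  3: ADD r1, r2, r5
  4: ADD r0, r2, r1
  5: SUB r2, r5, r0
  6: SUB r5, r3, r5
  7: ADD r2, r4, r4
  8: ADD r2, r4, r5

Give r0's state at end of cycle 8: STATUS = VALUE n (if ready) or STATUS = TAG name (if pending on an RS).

  c1: issue MUL r2<-Mul1  regs: r0:5,r1:9,r2:Mul1,r3:4,r4:4,r5:6
  c2: issue SUB r3<-Add1  regs: r0:5,r1:9,r2:Mul1,r3:Add1,r4:4,r5:6
  c3: issue SUB r4<-Add2  regs: r0:5,r1:9,r2:Mul1,r3:Add1,r4:Add2,r5:6
  c4: CDB Add1=0; issue ADD r1<-Add1  regs: r0:5,r1:Add1,r2:Mul1,r3:0,r4:Add2,r5:6
  c5: issue ADD r0<-Add3  regs: r0:Add3,r1:Add1,r2:Mul1,r3:0,r4:Add2,r5:6
  c6: CDB Mul1=81; stall  regs: r0:Add3,r1:Add1,r2:81,r3:0,r4:Add2,r5:6
  c7: stall  regs: r0:Add3,r1:Add1,r2:81,r3:0,r4:Add2,r5:6
  c8: CDB Add1=87; issue SUB r2<-Add1  regs: r0:Add3,r1:87,r2:Add1,r3:0,r4:Add2,r5:6

STATUS = TAG Add3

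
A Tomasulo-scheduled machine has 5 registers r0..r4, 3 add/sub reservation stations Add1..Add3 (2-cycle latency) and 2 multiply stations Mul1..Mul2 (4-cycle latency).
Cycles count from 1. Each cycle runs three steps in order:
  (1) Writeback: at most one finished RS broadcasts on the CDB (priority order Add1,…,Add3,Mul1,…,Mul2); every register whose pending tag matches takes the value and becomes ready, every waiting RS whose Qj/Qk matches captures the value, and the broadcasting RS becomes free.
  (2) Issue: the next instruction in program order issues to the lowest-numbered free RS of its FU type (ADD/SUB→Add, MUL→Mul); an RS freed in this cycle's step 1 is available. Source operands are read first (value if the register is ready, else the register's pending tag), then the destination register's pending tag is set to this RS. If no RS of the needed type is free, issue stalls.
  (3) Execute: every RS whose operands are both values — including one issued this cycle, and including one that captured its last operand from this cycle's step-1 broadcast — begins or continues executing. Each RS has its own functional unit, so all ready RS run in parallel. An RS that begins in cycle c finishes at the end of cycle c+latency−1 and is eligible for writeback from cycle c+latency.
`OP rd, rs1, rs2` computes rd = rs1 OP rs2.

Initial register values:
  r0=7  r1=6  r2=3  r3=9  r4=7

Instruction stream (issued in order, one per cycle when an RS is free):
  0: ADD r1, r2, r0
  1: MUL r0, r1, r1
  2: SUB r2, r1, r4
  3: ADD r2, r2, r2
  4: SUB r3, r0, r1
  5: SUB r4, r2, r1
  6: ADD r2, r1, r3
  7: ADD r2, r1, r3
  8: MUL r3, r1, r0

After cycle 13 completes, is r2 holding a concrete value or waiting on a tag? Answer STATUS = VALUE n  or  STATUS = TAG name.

STATUS = VALUE 100

c1: issue ADD r1<-Add1 | r0:7,r1:Add1,r2:3,r3:9,r4:7
c2: issue MUL r0<-Mul1 | r0:Mul1,r1:Add1,r2:3,r3:9,r4:7
c3: CDB Add1=10; issue SUB r2<-Add1 | r0:Mul1,r1:10,r2:Add1,r3:9,r4:7
c4: issue ADD r2<-Add2 | r0:Mul1,r1:10,r2:Add2,r3:9,r4:7
c5: CDB Add1=3; issue SUB r3<-Add1 | r0:Mul1,r1:10,r2:Add2,r3:Add1,r4:7
c6: issue SUB r4<-Add3 | r0:Mul1,r1:10,r2:Add2,r3:Add1,r4:Add3
c7: CDB Add2=6; issue ADD r2<-Add2 | r0:Mul1,r1:10,r2:Add2,r3:Add1,r4:Add3
c8: CDB Mul1=100; stall | r0:100,r1:10,r2:Add2,r3:Add1,r4:Add3
c9: CDB Add3=-4; issue ADD r2<-Add3 | r0:100,r1:10,r2:Add3,r3:Add1,r4:-4
c10: CDB Add1=90; issue MUL r3<-Mul1 | r0:100,r1:10,r2:Add3,r3:Mul1,r4:-4
c11: - | r0:100,r1:10,r2:Add3,r3:Mul1,r4:-4
c12: CDB Add2=100 | r0:100,r1:10,r2:Add3,r3:Mul1,r4:-4
c13: CDB Add3=100 | r0:100,r1:10,r2:100,r3:Mul1,r4:-4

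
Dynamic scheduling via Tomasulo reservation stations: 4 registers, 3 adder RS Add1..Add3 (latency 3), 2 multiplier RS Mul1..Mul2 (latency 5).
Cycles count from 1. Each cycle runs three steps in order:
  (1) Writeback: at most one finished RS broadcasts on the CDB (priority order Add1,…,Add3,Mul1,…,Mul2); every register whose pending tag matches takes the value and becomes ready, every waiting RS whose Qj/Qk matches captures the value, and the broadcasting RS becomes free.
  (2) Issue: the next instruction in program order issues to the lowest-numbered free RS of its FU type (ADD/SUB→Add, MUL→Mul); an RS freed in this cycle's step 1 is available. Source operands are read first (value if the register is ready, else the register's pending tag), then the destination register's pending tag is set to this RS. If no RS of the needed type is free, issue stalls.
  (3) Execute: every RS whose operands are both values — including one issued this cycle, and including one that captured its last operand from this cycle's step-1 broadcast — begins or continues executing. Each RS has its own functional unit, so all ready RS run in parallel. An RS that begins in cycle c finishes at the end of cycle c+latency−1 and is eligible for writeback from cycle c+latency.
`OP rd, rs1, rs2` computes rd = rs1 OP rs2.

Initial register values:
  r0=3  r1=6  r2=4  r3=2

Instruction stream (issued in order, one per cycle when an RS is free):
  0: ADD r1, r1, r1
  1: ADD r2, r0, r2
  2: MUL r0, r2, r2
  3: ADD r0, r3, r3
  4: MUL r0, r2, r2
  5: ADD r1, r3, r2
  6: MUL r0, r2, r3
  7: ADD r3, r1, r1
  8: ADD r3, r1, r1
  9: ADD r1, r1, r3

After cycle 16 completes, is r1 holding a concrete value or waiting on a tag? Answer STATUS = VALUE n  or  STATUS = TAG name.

  c1: issue ADD r1<-Add1  regs: r0:3,r1:Add1,r2:4,r3:2
  c2: issue ADD r2<-Add2  regs: r0:3,r1:Add1,r2:Add2,r3:2
  c3: issue MUL r0<-Mul1  regs: r0:Mul1,r1:Add1,r2:Add2,r3:2
  c4: CDB Add1=12; issue ADD r0<-Add1  regs: r0:Add1,r1:12,r2:Add2,r3:2
  c5: CDB Add2=7; issue MUL r0<-Mul2  regs: r0:Mul2,r1:12,r2:7,r3:2
  c6: issue ADD r1<-Add2  regs: r0:Mul2,r1:Add2,r2:7,r3:2
  c7: CDB Add1=4; stall  regs: r0:Mul2,r1:Add2,r2:7,r3:2
  c8: stall  regs: r0:Mul2,r1:Add2,r2:7,r3:2
  c9: CDB Add2=9; stall  regs: r0:Mul2,r1:9,r2:7,r3:2
  c10: CDB Mul1=49; issue MUL r0<-Mul1  regs: r0:Mul1,r1:9,r2:7,r3:2
  c11: CDB Mul2=49; issue ADD r3<-Add1  regs: r0:Mul1,r1:9,r2:7,r3:Add1
  c12: issue ADD r3<-Add2  regs: r0:Mul1,r1:9,r2:7,r3:Add2
  c13: issue ADD r1<-Add3  regs: r0:Mul1,r1:Add3,r2:7,r3:Add2
  c14: CDB Add1=18  regs: r0:Mul1,r1:Add3,r2:7,r3:Add2
  c15: CDB Add2=18  regs: r0:Mul1,r1:Add3,r2:7,r3:18
  c16: CDB Mul1=14  regs: r0:14,r1:Add3,r2:7,r3:18

STATUS = TAG Add3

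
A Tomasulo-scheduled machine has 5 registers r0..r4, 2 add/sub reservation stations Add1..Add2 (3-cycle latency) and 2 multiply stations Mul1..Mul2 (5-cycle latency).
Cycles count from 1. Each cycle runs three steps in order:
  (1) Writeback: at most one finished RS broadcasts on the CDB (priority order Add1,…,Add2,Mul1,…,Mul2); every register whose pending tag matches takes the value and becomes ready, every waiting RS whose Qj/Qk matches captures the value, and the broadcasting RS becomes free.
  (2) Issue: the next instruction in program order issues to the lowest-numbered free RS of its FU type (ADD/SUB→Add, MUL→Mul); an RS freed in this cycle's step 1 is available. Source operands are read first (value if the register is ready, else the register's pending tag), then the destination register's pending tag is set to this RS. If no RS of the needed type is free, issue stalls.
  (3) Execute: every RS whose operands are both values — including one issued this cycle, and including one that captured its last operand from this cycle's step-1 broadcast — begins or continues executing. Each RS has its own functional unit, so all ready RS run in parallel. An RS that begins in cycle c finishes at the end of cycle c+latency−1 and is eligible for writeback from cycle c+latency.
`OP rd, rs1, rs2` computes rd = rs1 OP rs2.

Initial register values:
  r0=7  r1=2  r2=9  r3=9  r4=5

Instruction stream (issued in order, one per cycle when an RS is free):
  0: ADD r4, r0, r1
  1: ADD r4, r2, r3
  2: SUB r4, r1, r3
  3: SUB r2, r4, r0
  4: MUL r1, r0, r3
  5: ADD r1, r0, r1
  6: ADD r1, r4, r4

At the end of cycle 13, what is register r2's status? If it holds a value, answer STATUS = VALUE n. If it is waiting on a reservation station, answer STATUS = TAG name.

STATUS = VALUE -14

cycle 1: issue ADD r4<-Add1 // r0:7,r1:2,r2:9,r3:9,r4:Add1
cycle 2: issue ADD r4<-Add2 // r0:7,r1:2,r2:9,r3:9,r4:Add2
cycle 3: stall // r0:7,r1:2,r2:9,r3:9,r4:Add2
cycle 4: CDB Add1=9; issue SUB r4<-Add1 // r0:7,r1:2,r2:9,r3:9,r4:Add1
cycle 5: CDB Add2=18; issue SUB r2<-Add2 // r0:7,r1:2,r2:Add2,r3:9,r4:Add1
cycle 6: issue MUL r1<-Mul1 // r0:7,r1:Mul1,r2:Add2,r3:9,r4:Add1
cycle 7: CDB Add1=-7; issue ADD r1<-Add1 // r0:7,r1:Add1,r2:Add2,r3:9,r4:-7
cycle 8: stall // r0:7,r1:Add1,r2:Add2,r3:9,r4:-7
cycle 9: stall // r0:7,r1:Add1,r2:Add2,r3:9,r4:-7
cycle 10: CDB Add2=-14; issue ADD r1<-Add2 // r0:7,r1:Add2,r2:-14,r3:9,r4:-7
cycle 11: CDB Mul1=63 // r0:7,r1:Add2,r2:-14,r3:9,r4:-7
cycle 12: - // r0:7,r1:Add2,r2:-14,r3:9,r4:-7
cycle 13: CDB Add2=-14 // r0:7,r1:-14,r2:-14,r3:9,r4:-7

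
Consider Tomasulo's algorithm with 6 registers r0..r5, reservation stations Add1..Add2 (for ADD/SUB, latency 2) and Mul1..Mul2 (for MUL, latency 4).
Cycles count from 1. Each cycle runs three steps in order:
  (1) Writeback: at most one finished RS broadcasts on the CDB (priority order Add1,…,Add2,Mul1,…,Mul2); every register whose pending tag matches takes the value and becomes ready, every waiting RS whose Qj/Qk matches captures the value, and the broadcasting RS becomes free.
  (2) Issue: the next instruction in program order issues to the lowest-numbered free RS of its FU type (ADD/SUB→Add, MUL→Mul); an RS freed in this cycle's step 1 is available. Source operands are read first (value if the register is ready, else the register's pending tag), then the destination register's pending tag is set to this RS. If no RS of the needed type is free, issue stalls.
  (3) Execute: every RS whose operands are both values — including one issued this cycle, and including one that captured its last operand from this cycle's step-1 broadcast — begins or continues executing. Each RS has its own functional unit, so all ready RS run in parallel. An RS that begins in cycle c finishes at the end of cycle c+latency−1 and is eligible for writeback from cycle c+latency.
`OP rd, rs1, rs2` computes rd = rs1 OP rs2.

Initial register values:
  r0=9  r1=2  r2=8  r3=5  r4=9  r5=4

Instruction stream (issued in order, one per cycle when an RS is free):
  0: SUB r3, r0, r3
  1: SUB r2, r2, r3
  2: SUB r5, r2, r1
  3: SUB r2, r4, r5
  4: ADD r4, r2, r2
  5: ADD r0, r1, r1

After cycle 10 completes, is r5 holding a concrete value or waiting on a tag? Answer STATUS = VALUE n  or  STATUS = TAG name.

STATUS = VALUE 2

c1: issue SUB r3<-Add1 | r0:9,r1:2,r2:8,r3:Add1,r4:9,r5:4
c2: issue SUB r2<-Add2 | r0:9,r1:2,r2:Add2,r3:Add1,r4:9,r5:4
c3: CDB Add1=4; issue SUB r5<-Add1 | r0:9,r1:2,r2:Add2,r3:4,r4:9,r5:Add1
c4: stall | r0:9,r1:2,r2:Add2,r3:4,r4:9,r5:Add1
c5: CDB Add2=4; issue SUB r2<-Add2 | r0:9,r1:2,r2:Add2,r3:4,r4:9,r5:Add1
c6: stall | r0:9,r1:2,r2:Add2,r3:4,r4:9,r5:Add1
c7: CDB Add1=2; issue ADD r4<-Add1 | r0:9,r1:2,r2:Add2,r3:4,r4:Add1,r5:2
c8: stall | r0:9,r1:2,r2:Add2,r3:4,r4:Add1,r5:2
c9: CDB Add2=7; issue ADD r0<-Add2 | r0:Add2,r1:2,r2:7,r3:4,r4:Add1,r5:2
c10: - | r0:Add2,r1:2,r2:7,r3:4,r4:Add1,r5:2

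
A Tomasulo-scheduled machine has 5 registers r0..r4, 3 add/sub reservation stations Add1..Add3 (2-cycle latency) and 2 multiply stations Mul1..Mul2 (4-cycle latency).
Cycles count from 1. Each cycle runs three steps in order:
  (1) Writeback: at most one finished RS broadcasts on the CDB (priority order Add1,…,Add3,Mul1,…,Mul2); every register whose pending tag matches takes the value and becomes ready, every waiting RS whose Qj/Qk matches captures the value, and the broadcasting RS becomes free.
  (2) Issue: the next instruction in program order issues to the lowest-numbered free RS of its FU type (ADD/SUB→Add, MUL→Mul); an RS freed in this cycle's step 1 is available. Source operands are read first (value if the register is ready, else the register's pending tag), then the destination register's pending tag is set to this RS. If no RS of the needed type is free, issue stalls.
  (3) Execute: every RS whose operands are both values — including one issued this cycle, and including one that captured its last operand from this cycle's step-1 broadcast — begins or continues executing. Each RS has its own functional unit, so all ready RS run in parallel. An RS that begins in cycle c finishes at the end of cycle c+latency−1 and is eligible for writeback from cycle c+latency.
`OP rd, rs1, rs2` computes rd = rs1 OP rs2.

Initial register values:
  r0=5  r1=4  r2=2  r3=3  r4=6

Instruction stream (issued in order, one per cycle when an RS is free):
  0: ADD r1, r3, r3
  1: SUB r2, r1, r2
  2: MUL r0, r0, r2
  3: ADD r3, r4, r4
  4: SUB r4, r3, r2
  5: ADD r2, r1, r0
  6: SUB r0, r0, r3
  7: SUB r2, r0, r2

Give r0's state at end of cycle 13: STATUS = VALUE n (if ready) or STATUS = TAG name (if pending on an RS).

STATUS = VALUE 8

  c1: issue ADD r1<-Add1  regs: r0:5,r1:Add1,r2:2,r3:3,r4:6
  c2: issue SUB r2<-Add2  regs: r0:5,r1:Add1,r2:Add2,r3:3,r4:6
  c3: CDB Add1=6; issue MUL r0<-Mul1  regs: r0:Mul1,r1:6,r2:Add2,r3:3,r4:6
  c4: issue ADD r3<-Add1  regs: r0:Mul1,r1:6,r2:Add2,r3:Add1,r4:6
  c5: CDB Add2=4; issue SUB r4<-Add2  regs: r0:Mul1,r1:6,r2:4,r3:Add1,r4:Add2
  c6: CDB Add1=12; issue ADD r2<-Add1  regs: r0:Mul1,r1:6,r2:Add1,r3:12,r4:Add2
  c7: issue SUB r0<-Add3  regs: r0:Add3,r1:6,r2:Add1,r3:12,r4:Add2
  c8: CDB Add2=8; issue SUB r2<-Add2  regs: r0:Add3,r1:6,r2:Add2,r3:12,r4:8
  c9: CDB Mul1=20  regs: r0:Add3,r1:6,r2:Add2,r3:12,r4:8
  c10: -  regs: r0:Add3,r1:6,r2:Add2,r3:12,r4:8
  c11: CDB Add1=26  regs: r0:Add3,r1:6,r2:Add2,r3:12,r4:8
  c12: CDB Add3=8  regs: r0:8,r1:6,r2:Add2,r3:12,r4:8
  c13: -  regs: r0:8,r1:6,r2:Add2,r3:12,r4:8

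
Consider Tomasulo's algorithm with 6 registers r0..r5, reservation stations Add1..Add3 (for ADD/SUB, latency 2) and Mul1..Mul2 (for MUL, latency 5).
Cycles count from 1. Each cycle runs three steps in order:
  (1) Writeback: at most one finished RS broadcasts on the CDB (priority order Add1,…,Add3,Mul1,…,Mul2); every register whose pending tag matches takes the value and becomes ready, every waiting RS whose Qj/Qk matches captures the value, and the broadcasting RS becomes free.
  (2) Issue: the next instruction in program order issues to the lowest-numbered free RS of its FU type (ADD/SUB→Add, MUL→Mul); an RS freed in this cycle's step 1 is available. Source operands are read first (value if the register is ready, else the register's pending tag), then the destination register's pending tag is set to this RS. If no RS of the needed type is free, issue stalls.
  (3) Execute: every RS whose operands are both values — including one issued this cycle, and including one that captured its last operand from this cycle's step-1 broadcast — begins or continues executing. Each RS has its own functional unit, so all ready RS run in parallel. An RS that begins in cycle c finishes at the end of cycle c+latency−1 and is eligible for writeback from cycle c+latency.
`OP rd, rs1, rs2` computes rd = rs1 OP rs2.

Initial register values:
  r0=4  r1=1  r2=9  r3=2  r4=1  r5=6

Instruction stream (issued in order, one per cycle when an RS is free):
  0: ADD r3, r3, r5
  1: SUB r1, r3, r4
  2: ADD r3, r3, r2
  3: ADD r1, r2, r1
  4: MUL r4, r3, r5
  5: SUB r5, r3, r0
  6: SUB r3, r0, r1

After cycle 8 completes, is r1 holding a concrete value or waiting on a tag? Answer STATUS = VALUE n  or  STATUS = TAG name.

cycle 1: issue ADD r3<-Add1 // r0:4,r1:1,r2:9,r3:Add1,r4:1,r5:6
cycle 2: issue SUB r1<-Add2 // r0:4,r1:Add2,r2:9,r3:Add1,r4:1,r5:6
cycle 3: CDB Add1=8; issue ADD r3<-Add1 // r0:4,r1:Add2,r2:9,r3:Add1,r4:1,r5:6
cycle 4: issue ADD r1<-Add3 // r0:4,r1:Add3,r2:9,r3:Add1,r4:1,r5:6
cycle 5: CDB Add1=17; issue MUL r4<-Mul1 // r0:4,r1:Add3,r2:9,r3:17,r4:Mul1,r5:6
cycle 6: CDB Add2=7; issue SUB r5<-Add1 // r0:4,r1:Add3,r2:9,r3:17,r4:Mul1,r5:Add1
cycle 7: issue SUB r3<-Add2 // r0:4,r1:Add3,r2:9,r3:Add2,r4:Mul1,r5:Add1
cycle 8: CDB Add1=13 // r0:4,r1:Add3,r2:9,r3:Add2,r4:Mul1,r5:13

STATUS = TAG Add3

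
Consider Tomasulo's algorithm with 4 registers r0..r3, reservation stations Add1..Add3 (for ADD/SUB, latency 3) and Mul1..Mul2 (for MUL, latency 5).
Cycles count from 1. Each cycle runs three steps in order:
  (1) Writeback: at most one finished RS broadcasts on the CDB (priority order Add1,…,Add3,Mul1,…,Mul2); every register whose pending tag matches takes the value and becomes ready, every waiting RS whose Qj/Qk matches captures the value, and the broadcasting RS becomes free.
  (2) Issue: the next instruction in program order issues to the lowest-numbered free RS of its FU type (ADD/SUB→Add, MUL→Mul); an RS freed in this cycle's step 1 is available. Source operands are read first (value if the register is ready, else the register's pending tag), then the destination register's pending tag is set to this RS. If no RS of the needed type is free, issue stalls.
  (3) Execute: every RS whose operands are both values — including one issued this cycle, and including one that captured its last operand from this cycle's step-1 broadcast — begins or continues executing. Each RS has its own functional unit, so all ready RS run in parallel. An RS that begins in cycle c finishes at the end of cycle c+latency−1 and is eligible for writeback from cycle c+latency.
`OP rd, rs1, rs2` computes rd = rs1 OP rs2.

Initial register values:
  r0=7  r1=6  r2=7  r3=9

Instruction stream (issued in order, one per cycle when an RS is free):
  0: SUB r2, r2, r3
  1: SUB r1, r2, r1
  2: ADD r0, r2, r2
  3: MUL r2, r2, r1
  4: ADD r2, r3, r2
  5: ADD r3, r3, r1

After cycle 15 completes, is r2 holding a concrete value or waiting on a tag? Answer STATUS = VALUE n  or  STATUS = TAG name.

STATUS = VALUE 25

  c1: issue SUB r2<-Add1  regs: r0:7,r1:6,r2:Add1,r3:9
  c2: issue SUB r1<-Add2  regs: r0:7,r1:Add2,r2:Add1,r3:9
  c3: issue ADD r0<-Add3  regs: r0:Add3,r1:Add2,r2:Add1,r3:9
  c4: CDB Add1=-2; issue MUL r2<-Mul1  regs: r0:Add3,r1:Add2,r2:Mul1,r3:9
  c5: issue ADD r2<-Add1  regs: r0:Add3,r1:Add2,r2:Add1,r3:9
  c6: stall  regs: r0:Add3,r1:Add2,r2:Add1,r3:9
  c7: CDB Add2=-8; issue ADD r3<-Add2  regs: r0:Add3,r1:-8,r2:Add1,r3:Add2
  c8: CDB Add3=-4  regs: r0:-4,r1:-8,r2:Add1,r3:Add2
  c9: -  regs: r0:-4,r1:-8,r2:Add1,r3:Add2
  c10: CDB Add2=1  regs: r0:-4,r1:-8,r2:Add1,r3:1
  c11: -  regs: r0:-4,r1:-8,r2:Add1,r3:1
  c12: CDB Mul1=16  regs: r0:-4,r1:-8,r2:Add1,r3:1
  c13: -  regs: r0:-4,r1:-8,r2:Add1,r3:1
  c14: -  regs: r0:-4,r1:-8,r2:Add1,r3:1
  c15: CDB Add1=25  regs: r0:-4,r1:-8,r2:25,r3:1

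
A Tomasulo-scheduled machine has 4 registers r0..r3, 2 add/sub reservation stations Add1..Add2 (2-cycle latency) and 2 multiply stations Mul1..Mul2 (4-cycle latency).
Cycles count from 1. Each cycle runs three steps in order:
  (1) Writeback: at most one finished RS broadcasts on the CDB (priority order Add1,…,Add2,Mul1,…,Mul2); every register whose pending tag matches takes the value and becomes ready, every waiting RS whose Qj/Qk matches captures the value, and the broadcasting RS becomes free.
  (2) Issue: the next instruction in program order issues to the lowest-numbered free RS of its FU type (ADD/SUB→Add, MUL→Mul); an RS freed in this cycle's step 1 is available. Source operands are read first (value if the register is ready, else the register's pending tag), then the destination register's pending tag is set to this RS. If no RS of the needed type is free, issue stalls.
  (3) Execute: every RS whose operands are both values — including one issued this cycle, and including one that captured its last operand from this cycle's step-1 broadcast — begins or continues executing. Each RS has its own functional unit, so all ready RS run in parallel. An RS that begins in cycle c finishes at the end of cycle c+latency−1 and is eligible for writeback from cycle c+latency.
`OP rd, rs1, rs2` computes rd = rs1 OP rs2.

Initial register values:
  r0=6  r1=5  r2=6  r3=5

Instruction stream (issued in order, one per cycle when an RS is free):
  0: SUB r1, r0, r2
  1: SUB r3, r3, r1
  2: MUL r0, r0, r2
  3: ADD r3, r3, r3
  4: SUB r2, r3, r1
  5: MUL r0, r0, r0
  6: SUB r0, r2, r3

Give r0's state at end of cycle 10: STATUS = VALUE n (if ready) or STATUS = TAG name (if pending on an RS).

STATUS = TAG Add1

cycle 1: issue SUB r1<-Add1 // r0:6,r1:Add1,r2:6,r3:5
cycle 2: issue SUB r3<-Add2 // r0:6,r1:Add1,r2:6,r3:Add2
cycle 3: CDB Add1=0; issue MUL r0<-Mul1 // r0:Mul1,r1:0,r2:6,r3:Add2
cycle 4: issue ADD r3<-Add1 // r0:Mul1,r1:0,r2:6,r3:Add1
cycle 5: CDB Add2=5; issue SUB r2<-Add2 // r0:Mul1,r1:0,r2:Add2,r3:Add1
cycle 6: issue MUL r0<-Mul2 // r0:Mul2,r1:0,r2:Add2,r3:Add1
cycle 7: CDB Add1=10; issue SUB r0<-Add1 // r0:Add1,r1:0,r2:Add2,r3:10
cycle 8: CDB Mul1=36 // r0:Add1,r1:0,r2:Add2,r3:10
cycle 9: CDB Add2=10 // r0:Add1,r1:0,r2:10,r3:10
cycle 10: - // r0:Add1,r1:0,r2:10,r3:10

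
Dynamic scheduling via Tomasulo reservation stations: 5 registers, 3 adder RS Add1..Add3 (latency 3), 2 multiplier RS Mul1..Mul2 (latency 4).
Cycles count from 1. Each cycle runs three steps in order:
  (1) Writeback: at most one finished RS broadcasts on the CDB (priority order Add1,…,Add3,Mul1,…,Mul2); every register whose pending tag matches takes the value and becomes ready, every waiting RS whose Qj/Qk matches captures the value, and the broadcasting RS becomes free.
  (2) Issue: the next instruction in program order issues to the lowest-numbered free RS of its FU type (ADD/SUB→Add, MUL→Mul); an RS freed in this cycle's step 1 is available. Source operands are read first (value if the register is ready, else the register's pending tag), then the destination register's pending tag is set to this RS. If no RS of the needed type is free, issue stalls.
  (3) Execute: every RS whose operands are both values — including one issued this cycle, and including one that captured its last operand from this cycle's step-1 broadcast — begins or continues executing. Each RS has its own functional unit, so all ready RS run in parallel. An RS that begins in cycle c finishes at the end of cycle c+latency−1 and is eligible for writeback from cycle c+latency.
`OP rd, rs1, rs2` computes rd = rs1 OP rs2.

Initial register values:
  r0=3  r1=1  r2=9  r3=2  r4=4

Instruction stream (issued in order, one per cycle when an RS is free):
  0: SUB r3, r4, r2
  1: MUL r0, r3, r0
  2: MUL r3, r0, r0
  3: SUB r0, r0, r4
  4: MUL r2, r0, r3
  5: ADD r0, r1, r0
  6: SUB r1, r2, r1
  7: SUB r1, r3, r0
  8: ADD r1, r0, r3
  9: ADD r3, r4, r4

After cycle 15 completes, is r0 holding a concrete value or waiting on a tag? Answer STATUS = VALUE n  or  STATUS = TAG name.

STATUS = VALUE -18

cycle 1: issue SUB r3<-Add1 // r0:3,r1:1,r2:9,r3:Add1,r4:4
cycle 2: issue MUL r0<-Mul1 // r0:Mul1,r1:1,r2:9,r3:Add1,r4:4
cycle 3: issue MUL r3<-Mul2 // r0:Mul1,r1:1,r2:9,r3:Mul2,r4:4
cycle 4: CDB Add1=-5; issue SUB r0<-Add1 // r0:Add1,r1:1,r2:9,r3:Mul2,r4:4
cycle 5: stall // r0:Add1,r1:1,r2:9,r3:Mul2,r4:4
cycle 6: stall // r0:Add1,r1:1,r2:9,r3:Mul2,r4:4
cycle 7: stall // r0:Add1,r1:1,r2:9,r3:Mul2,r4:4
cycle 8: CDB Mul1=-15; issue MUL r2<-Mul1 // r0:Add1,r1:1,r2:Mul1,r3:Mul2,r4:4
cycle 9: issue ADD r0<-Add2 // r0:Add2,r1:1,r2:Mul1,r3:Mul2,r4:4
cycle 10: issue SUB r1<-Add3 // r0:Add2,r1:Add3,r2:Mul1,r3:Mul2,r4:4
cycle 11: CDB Add1=-19; issue SUB r1<-Add1 // r0:Add2,r1:Add1,r2:Mul1,r3:Mul2,r4:4
cycle 12: CDB Mul2=225; stall // r0:Add2,r1:Add1,r2:Mul1,r3:225,r4:4
cycle 13: stall // r0:Add2,r1:Add1,r2:Mul1,r3:225,r4:4
cycle 14: CDB Add2=-18; issue ADD r1<-Add2 // r0:-18,r1:Add2,r2:Mul1,r3:225,r4:4
cycle 15: stall // r0:-18,r1:Add2,r2:Mul1,r3:225,r4:4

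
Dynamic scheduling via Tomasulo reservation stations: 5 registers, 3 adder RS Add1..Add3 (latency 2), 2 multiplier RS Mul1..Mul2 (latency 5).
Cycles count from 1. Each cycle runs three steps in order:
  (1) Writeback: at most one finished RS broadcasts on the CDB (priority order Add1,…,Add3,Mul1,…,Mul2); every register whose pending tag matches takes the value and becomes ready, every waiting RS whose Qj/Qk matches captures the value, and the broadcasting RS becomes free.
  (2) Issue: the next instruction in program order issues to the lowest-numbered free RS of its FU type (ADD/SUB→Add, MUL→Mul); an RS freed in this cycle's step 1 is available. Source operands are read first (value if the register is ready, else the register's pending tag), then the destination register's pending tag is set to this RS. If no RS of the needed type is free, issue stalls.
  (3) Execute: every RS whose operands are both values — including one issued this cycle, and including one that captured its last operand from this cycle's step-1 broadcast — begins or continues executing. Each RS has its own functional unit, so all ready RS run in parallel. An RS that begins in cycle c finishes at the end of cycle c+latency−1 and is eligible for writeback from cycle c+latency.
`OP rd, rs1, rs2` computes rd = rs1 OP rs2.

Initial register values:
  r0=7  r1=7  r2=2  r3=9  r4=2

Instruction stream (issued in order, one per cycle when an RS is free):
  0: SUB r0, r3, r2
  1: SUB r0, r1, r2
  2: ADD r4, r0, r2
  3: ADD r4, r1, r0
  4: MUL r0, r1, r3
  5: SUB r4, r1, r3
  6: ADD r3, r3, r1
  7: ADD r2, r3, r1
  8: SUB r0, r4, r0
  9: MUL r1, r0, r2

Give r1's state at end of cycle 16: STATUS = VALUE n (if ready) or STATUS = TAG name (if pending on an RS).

  c1: issue SUB r0<-Add1  regs: r0:Add1,r1:7,r2:2,r3:9,r4:2
  c2: issue SUB r0<-Add2  regs: r0:Add2,r1:7,r2:2,r3:9,r4:2
  c3: CDB Add1=7; issue ADD r4<-Add1  regs: r0:Add2,r1:7,r2:2,r3:9,r4:Add1
  c4: CDB Add2=5; issue ADD r4<-Add2  regs: r0:5,r1:7,r2:2,r3:9,r4:Add2
  c5: issue MUL r0<-Mul1  regs: r0:Mul1,r1:7,r2:2,r3:9,r4:Add2
  c6: CDB Add1=7; issue SUB r4<-Add1  regs: r0:Mul1,r1:7,r2:2,r3:9,r4:Add1
  c7: CDB Add2=12; issue ADD r3<-Add2  regs: r0:Mul1,r1:7,r2:2,r3:Add2,r4:Add1
  c8: CDB Add1=-2; issue ADD r2<-Add1  regs: r0:Mul1,r1:7,r2:Add1,r3:Add2,r4:-2
  c9: CDB Add2=16; issue SUB r0<-Add2  regs: r0:Add2,r1:7,r2:Add1,r3:16,r4:-2
  c10: CDB Mul1=63; issue MUL r1<-Mul1  regs: r0:Add2,r1:Mul1,r2:Add1,r3:16,r4:-2
  c11: CDB Add1=23  regs: r0:Add2,r1:Mul1,r2:23,r3:16,r4:-2
  c12: CDB Add2=-65  regs: r0:-65,r1:Mul1,r2:23,r3:16,r4:-2
  c13: -  regs: r0:-65,r1:Mul1,r2:23,r3:16,r4:-2
  c14: -  regs: r0:-65,r1:Mul1,r2:23,r3:16,r4:-2
  c15: -  regs: r0:-65,r1:Mul1,r2:23,r3:16,r4:-2
  c16: -  regs: r0:-65,r1:Mul1,r2:23,r3:16,r4:-2

STATUS = TAG Mul1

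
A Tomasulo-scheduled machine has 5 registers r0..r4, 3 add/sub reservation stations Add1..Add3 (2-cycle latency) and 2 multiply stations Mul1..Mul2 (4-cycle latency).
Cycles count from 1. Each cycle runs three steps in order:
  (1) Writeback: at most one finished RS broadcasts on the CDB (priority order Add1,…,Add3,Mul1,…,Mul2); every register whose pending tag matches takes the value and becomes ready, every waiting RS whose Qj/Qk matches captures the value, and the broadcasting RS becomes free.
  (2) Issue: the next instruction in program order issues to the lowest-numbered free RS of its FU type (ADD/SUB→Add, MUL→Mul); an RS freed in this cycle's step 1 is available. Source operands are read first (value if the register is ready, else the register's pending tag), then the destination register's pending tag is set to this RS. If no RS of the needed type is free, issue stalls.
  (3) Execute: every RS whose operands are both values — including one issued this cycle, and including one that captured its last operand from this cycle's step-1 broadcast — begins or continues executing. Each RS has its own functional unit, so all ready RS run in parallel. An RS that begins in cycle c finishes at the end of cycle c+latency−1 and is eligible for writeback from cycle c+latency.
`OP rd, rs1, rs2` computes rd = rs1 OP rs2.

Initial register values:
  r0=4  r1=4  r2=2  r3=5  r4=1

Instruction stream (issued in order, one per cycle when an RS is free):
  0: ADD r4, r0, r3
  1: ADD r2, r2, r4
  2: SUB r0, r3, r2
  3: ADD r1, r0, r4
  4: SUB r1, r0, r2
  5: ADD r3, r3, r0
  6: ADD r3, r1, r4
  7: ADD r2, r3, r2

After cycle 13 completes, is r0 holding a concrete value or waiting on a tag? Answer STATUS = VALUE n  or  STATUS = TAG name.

STATUS = VALUE -6

  c1: issue ADD r4<-Add1  regs: r0:4,r1:4,r2:2,r3:5,r4:Add1
  c2: issue ADD r2<-Add2  regs: r0:4,r1:4,r2:Add2,r3:5,r4:Add1
  c3: CDB Add1=9; issue SUB r0<-Add1  regs: r0:Add1,r1:4,r2:Add2,r3:5,r4:9
  c4: issue ADD r1<-Add3  regs: r0:Add1,r1:Add3,r2:Add2,r3:5,r4:9
  c5: CDB Add2=11; issue SUB r1<-Add2  regs: r0:Add1,r1:Add2,r2:11,r3:5,r4:9
  c6: stall  regs: r0:Add1,r1:Add2,r2:11,r3:5,r4:9
  c7: CDB Add1=-6; issue ADD r3<-Add1  regs: r0:-6,r1:Add2,r2:11,r3:Add1,r4:9
  c8: stall  regs: r0:-6,r1:Add2,r2:11,r3:Add1,r4:9
  c9: CDB Add1=-1; issue ADD r3<-Add1  regs: r0:-6,r1:Add2,r2:11,r3:Add1,r4:9
  c10: CDB Add2=-17; issue ADD r2<-Add2  regs: r0:-6,r1:-17,r2:Add2,r3:Add1,r4:9
  c11: CDB Add3=3  regs: r0:-6,r1:-17,r2:Add2,r3:Add1,r4:9
  c12: CDB Add1=-8  regs: r0:-6,r1:-17,r2:Add2,r3:-8,r4:9
  c13: -  regs: r0:-6,r1:-17,r2:Add2,r3:-8,r4:9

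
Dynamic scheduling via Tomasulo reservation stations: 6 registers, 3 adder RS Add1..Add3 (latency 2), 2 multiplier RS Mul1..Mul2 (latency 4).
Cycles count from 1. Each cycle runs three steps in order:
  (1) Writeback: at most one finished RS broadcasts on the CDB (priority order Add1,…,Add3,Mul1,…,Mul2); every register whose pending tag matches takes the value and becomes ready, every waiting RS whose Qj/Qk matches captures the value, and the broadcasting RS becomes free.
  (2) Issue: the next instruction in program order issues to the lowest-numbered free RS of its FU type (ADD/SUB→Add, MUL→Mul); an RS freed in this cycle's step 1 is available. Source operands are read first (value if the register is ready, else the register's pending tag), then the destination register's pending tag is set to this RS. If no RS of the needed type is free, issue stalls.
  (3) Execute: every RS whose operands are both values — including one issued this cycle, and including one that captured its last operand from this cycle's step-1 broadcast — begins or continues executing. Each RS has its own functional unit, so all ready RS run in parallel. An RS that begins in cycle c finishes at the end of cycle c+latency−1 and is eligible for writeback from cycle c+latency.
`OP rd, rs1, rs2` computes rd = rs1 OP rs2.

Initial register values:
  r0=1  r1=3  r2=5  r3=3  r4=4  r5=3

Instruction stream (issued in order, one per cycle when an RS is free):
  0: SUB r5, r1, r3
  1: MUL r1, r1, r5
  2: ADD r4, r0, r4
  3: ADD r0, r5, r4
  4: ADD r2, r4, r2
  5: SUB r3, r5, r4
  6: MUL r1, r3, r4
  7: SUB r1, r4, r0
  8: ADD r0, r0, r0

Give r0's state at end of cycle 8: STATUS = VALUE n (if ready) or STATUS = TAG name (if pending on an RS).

  c1: issue SUB r5<-Add1  regs: r0:1,r1:3,r2:5,r3:3,r4:4,r5:Add1
  c2: issue MUL r1<-Mul1  regs: r0:1,r1:Mul1,r2:5,r3:3,r4:4,r5:Add1
  c3: CDB Add1=0; issue ADD r4<-Add1  regs: r0:1,r1:Mul1,r2:5,r3:3,r4:Add1,r5:0
  c4: issue ADD r0<-Add2  regs: r0:Add2,r1:Mul1,r2:5,r3:3,r4:Add1,r5:0
  c5: CDB Add1=5; issue ADD r2<-Add1  regs: r0:Add2,r1:Mul1,r2:Add1,r3:3,r4:5,r5:0
  c6: issue SUB r3<-Add3  regs: r0:Add2,r1:Mul1,r2:Add1,r3:Add3,r4:5,r5:0
  c7: CDB Add1=10; issue MUL r1<-Mul2  regs: r0:Add2,r1:Mul2,r2:10,r3:Add3,r4:5,r5:0
  c8: CDB Add2=5; issue SUB r1<-Add1  regs: r0:5,r1:Add1,r2:10,r3:Add3,r4:5,r5:0

STATUS = VALUE 5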